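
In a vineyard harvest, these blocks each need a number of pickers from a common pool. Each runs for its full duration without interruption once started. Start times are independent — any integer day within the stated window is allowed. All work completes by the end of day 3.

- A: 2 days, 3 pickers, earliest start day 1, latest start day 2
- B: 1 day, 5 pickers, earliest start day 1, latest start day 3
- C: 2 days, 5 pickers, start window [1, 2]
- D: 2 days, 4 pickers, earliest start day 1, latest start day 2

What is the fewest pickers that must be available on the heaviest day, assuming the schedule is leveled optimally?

12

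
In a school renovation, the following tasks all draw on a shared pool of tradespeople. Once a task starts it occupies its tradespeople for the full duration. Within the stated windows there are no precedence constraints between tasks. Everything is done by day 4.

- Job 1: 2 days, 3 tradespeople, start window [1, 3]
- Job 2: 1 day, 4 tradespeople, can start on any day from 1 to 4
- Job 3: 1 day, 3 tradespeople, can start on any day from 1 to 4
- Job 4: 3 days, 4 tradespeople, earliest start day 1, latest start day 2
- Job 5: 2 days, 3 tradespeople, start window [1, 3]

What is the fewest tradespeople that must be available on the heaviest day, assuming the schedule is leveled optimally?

Early-start (Job 1@1, Job 2@1, Job 3@1, Job 4@1, Job 5@1) gives peak 17: d1:17  d2:10  d3:4  d4:0.
Shift Job 4→2, Job 5→2.
Schedule Job 1@1, Job 2@1, Job 3@1, Job 4@2, Job 5@2: d1:10  d2:10  d3:7  d4:4 — peak 10.

10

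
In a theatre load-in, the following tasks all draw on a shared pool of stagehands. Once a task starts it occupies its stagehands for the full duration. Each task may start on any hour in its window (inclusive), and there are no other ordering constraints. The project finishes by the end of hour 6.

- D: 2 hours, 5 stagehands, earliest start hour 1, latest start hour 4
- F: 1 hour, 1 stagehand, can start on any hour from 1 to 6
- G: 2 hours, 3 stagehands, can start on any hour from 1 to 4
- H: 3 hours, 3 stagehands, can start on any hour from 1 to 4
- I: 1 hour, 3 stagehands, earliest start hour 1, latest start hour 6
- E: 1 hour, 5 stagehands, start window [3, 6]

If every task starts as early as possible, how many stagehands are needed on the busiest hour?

Early-start schedule: D@1, F@1, G@1, H@1, I@1, E@3.
Load per hour: hour 1: 15, hour 2: 11, hour 3: 8, hour 4: 0, hour 5: 0, hour 6: 0.
Peak is 15.

15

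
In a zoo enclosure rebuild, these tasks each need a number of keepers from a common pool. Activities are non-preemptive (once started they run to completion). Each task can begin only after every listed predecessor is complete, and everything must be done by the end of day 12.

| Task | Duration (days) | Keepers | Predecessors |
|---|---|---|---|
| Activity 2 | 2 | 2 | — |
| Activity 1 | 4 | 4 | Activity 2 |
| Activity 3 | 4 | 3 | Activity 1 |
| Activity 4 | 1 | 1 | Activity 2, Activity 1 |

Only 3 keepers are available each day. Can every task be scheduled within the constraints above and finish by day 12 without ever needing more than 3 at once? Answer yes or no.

The minimum achievable peak is 4; 3 < 4, so no feasible schedule stays within the cap.

no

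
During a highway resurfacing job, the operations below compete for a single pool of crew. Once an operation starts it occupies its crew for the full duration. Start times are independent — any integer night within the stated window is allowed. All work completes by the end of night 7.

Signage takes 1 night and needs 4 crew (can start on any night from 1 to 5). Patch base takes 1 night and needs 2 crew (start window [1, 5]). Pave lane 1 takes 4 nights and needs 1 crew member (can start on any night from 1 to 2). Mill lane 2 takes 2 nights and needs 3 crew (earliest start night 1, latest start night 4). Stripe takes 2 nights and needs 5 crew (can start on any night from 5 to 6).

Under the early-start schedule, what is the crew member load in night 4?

At early start, night 4 has: Pave lane 1.
Demand: 1 = 1.

1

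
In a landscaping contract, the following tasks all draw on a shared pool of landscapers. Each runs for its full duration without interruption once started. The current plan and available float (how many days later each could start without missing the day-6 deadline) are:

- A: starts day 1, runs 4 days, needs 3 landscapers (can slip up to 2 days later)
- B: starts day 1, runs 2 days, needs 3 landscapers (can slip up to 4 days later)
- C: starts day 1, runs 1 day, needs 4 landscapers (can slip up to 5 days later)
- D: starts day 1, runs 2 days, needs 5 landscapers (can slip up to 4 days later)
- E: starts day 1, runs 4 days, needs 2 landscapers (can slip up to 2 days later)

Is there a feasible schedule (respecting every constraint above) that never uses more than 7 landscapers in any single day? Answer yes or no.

no

The minimum achievable peak is 8; 7 < 8, so no feasible schedule stays within the cap.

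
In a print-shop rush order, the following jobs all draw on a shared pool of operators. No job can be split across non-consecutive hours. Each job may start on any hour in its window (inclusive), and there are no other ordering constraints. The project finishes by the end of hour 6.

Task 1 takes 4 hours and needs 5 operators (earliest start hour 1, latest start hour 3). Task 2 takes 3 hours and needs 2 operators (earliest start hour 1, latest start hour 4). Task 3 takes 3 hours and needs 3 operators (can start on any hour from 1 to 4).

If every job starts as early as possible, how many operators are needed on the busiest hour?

10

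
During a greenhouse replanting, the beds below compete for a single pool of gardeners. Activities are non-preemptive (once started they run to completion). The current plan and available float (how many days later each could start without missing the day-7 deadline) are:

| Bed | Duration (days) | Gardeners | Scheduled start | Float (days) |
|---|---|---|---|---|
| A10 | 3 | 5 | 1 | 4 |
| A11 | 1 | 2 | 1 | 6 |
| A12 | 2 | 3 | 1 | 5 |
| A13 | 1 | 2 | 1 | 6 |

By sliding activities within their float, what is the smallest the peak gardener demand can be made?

5

Early-start (A10@1, A11@1, A12@1, A13@1) gives peak 12: d1:12  d2:8  d3:5  d4:0  d5:0  d6:0  d7:0.
Shift A11→4, A12→4, A13→5.
Schedule A10@1, A11@4, A12@4, A13@5: d1:5  d2:5  d3:5  d4:5  d5:5  d6:0  d7:0 — peak 5.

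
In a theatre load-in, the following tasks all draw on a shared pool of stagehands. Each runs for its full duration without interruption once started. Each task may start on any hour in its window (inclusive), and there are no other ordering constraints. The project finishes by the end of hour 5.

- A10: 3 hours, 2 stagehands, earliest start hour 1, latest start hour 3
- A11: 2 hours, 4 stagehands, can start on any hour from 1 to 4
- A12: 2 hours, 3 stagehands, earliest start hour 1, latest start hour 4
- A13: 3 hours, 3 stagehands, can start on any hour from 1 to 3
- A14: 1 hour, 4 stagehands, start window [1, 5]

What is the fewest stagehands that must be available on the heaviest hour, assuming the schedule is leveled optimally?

Early-start (A10@1, A11@1, A12@1, A13@1, A14@1) gives peak 16: h1:16  h2:12  h3:5  h4:0  h5:0.
Shift A12→3, A13→3, A14→5.
Schedule A10@1, A11@1, A12@3, A13@3, A14@5: h1:6  h2:6  h3:8  h4:6  h5:7 — peak 8.

8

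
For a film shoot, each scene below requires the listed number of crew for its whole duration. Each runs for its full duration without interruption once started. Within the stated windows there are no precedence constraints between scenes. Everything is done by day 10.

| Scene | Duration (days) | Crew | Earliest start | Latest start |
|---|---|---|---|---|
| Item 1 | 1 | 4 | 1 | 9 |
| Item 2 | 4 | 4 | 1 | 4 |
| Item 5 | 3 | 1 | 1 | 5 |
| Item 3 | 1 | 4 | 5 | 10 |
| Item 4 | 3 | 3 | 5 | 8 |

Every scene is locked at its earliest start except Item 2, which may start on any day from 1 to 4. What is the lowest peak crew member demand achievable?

Item 2@1: d1:9  d2:5  d3:5  d4:4  d5:7  d6:3  d7:3  d8:0  d9:0  d10:0 → peak 9
Item 2@2: d1:5  d2:5  d3:5  d4:4  d5:11  d6:3  d7:3  d8:0  d9:0  d10:0 → peak 11
Item 2@3: d1:5  d2:1  d3:5  d4:4  d5:11  d6:7  d7:3  d8:0  d9:0  d10:0 → peak 11
Item 2@4: d1:5  d2:1  d3:1  d4:4  d5:11  d6:7  d7:7  d8:0  d9:0  d10:0 → peak 11
Best is Item 2@1, peak 9.

9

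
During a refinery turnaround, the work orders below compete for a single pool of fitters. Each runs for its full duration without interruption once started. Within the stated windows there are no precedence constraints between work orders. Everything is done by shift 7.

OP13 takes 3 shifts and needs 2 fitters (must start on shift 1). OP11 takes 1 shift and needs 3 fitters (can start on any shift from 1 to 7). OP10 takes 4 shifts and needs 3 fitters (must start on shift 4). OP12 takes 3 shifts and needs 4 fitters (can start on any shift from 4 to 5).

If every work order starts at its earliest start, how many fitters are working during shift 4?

At early start, shift 4 has: OP10, OP12.
Demand: 3 + 4 = 7.

7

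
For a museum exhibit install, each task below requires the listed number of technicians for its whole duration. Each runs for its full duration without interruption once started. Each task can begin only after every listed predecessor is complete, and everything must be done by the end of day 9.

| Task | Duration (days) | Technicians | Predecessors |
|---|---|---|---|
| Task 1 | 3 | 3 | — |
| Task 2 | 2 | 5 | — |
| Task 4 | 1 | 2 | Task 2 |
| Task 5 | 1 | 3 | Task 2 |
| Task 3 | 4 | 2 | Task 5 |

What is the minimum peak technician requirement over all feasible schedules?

Early-start (Task 1@1, Task 2@1, Task 4@3, Task 5@3, Task 3@4) gives peak 8: d1:8  d2:8  d3:8  d4:2  d5:2  d6:2  d7:2  d8:0  d9:0.
Shift Task 1→4.
Schedule Task 1@4, Task 2@1, Task 4@3, Task 5@3, Task 3@4: d1:5  d2:5  d3:5  d4:5  d5:5  d6:5  d7:2  d8:0  d9:0 — peak 5.

5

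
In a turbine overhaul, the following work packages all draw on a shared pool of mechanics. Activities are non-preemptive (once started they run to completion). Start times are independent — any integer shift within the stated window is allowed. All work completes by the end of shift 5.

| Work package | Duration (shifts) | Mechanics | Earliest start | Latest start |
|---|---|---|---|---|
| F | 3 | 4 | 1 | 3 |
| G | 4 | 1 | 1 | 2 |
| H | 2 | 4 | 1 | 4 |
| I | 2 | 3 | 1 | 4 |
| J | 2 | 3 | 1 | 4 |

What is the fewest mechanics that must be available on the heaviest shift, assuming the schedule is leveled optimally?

8

Early-start (F@1, G@1, H@1, I@1, J@1) gives peak 15: s1:15  s2:15  s3:5  s4:1  s5:0.
Shift H→4, J→3.
Schedule F@1, G@1, H@4, I@1, J@3: s1:8  s2:8  s3:8  s4:8  s5:4 — peak 8.
Total mechanic-shifts = 36 over 5 shifts ⇒ peak ≥ ⌈36/5⌉ = 8, so 8 is optimal.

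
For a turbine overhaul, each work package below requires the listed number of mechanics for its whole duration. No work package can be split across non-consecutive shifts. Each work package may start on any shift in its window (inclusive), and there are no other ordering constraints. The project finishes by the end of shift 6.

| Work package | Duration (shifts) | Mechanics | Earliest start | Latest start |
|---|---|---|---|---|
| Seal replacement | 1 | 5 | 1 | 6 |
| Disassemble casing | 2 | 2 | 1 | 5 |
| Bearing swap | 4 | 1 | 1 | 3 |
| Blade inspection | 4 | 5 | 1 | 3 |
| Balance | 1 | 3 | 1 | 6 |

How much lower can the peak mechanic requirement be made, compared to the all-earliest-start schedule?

Early-start peak: s1:16  s2:8  s3:6  s4:6  s5:0  s6:0 ⇒ 16.
Leveled (Seal replacement@1, Disassemble casing@1, Bearing swap@2, Blade inspection@3, Balance@2): s1:7  s2:6  s3:6  s4:6  s5:6  s6:5 ⇒ 7.
Reduction 16 − 7 = 9.

9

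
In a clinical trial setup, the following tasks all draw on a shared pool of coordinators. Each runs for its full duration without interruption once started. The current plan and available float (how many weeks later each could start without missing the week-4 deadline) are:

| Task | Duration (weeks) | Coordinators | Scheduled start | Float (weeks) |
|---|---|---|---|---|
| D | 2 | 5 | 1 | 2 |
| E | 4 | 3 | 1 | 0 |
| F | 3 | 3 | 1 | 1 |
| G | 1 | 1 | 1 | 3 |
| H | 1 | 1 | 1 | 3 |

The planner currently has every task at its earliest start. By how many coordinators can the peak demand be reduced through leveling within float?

2

Early-start peak: w1:13  w2:11  w3:6  w4:3 ⇒ 13.
Leveled (D@1, E@1, F@1, G@3, H@3): w1:11  w2:11  w3:8  w4:3 ⇒ 11.
Reduction 13 − 11 = 2.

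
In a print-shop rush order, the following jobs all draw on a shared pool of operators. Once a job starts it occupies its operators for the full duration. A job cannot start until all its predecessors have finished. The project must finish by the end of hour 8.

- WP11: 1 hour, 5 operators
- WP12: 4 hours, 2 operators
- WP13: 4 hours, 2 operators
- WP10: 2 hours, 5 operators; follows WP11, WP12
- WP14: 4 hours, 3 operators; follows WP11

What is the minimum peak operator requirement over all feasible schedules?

Early-start (WP11@1, WP12@1, WP13@1, WP10@5, WP14@2) gives peak 9: h1:9  h2:7  h3:7  h4:7  h5:8  h6:5  h7:0  h8:0.
Shift WP13→2, WP10→6.
Schedule WP11@1, WP12@1, WP13@2, WP10@6, WP14@2: h1:7  h2:7  h3:7  h4:7  h5:5  h6:5  h7:5  h8:0 — peak 7.

7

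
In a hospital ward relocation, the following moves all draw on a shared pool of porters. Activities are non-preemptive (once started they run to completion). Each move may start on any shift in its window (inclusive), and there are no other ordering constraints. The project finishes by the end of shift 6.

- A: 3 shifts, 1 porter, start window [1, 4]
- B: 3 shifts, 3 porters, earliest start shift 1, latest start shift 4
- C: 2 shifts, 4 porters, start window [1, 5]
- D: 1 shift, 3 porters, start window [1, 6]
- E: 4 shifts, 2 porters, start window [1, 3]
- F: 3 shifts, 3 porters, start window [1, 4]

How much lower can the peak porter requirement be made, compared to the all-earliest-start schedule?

Early-start peak: s1:16  s2:13  s3:9  s4:2  s5:0  s6:0 ⇒ 16.
Leveled (A@1, B@1, C@1, D@4, E@3, F@4): s1:8  s2:8  s3:6  s4:8  s5:5  s6:5 ⇒ 8.
Reduction 16 − 8 = 8.

8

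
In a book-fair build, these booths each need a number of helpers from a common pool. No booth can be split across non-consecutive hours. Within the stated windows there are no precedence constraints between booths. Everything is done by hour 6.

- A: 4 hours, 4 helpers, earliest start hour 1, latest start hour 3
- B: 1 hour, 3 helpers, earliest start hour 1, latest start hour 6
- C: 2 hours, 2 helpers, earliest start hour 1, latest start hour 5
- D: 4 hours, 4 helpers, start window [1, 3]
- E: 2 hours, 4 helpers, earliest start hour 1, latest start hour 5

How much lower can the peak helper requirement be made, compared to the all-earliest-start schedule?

8

Early-start peak: h1:17  h2:14  h3:8  h4:8  h5:0  h6:0 ⇒ 17.
Leveled (A@1, B@1, C@1, D@3, E@5): h1:9  h2:6  h3:8  h4:8  h5:8  h6:8 ⇒ 9.
Reduction 17 − 9 = 8.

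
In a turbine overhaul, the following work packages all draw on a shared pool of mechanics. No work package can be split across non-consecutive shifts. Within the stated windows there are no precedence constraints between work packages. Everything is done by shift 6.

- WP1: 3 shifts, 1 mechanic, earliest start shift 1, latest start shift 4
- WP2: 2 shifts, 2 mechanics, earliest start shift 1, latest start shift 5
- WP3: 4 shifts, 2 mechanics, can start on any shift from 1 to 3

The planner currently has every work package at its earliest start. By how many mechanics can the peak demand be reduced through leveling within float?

Early-start peak: s1:5  s2:5  s3:3  s4:2  s5:0  s6:0 ⇒ 5.
Leveled (WP1@1, WP2@1, WP3@3): s1:3  s2:3  s3:3  s4:2  s5:2  s6:2 ⇒ 3.
Reduction 5 − 3 = 2.

2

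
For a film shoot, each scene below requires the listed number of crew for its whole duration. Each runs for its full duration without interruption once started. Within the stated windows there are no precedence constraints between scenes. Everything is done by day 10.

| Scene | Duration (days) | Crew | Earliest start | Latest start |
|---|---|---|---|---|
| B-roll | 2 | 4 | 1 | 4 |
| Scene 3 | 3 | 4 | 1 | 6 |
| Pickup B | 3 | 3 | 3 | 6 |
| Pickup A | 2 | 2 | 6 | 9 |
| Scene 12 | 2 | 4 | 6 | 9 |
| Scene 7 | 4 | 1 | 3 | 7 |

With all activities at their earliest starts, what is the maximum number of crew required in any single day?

8

Early-start schedule: B-roll@1, Scene 3@1, Pickup B@3, Pickup A@6, Scene 12@6, Scene 7@3.
Load per day: day 1: 8, day 2: 8, day 3: 8, day 4: 4, day 5: 4, day 6: 7, day 7: 6, day 8: 0, day 9: 0, day 10: 0.
Peak is 8.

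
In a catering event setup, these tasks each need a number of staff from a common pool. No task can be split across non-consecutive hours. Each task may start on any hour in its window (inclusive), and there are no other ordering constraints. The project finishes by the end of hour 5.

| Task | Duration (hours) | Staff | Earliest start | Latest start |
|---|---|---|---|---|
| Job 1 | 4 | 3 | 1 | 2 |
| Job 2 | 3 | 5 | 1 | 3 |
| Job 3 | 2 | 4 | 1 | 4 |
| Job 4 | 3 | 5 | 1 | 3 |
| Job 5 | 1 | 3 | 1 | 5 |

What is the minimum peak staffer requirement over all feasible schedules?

13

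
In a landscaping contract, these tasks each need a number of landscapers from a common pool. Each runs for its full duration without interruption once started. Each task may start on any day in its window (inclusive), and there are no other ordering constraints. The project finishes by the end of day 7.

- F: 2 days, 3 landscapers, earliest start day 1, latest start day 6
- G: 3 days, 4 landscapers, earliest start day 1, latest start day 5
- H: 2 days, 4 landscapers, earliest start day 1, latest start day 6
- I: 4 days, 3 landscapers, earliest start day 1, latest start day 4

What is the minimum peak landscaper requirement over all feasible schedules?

7

Early-start (F@1, G@1, H@1, I@1) gives peak 14: d1:14  d2:14  d3:7  d4:3  d5:0  d6:0  d7:0.
Shift H→4, I→3.
Schedule F@1, G@1, H@4, I@3: d1:7  d2:7  d3:7  d4:7  d5:7  d6:3  d7:0 — peak 7.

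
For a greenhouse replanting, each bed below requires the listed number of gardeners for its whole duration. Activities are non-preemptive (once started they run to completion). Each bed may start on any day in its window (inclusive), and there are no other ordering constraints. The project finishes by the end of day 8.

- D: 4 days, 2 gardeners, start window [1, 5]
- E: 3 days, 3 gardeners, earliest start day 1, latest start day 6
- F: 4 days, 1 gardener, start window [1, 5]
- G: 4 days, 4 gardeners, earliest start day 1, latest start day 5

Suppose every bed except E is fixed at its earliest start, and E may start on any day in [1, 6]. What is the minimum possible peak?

E@1: d1:10  d2:10  d3:10  d4:7  d5:0  d6:0  d7:0  d8:0 → peak 10
E@2: d1:7  d2:10  d3:10  d4:10  d5:0  d6:0  d7:0  d8:0 → peak 10
E@3: d1:7  d2:7  d3:10  d4:10  d5:3  d6:0  d7:0  d8:0 → peak 10
E@4: d1:7  d2:7  d3:7  d4:10  d5:3  d6:3  d7:0  d8:0 → peak 10
E@5: d1:7  d2:7  d3:7  d4:7  d5:3  d6:3  d7:3  d8:0 → peak 7
E@6: d1:7  d2:7  d3:7  d4:7  d5:0  d6:3  d7:3  d8:3 → peak 7
Best is E@5, peak 7.

7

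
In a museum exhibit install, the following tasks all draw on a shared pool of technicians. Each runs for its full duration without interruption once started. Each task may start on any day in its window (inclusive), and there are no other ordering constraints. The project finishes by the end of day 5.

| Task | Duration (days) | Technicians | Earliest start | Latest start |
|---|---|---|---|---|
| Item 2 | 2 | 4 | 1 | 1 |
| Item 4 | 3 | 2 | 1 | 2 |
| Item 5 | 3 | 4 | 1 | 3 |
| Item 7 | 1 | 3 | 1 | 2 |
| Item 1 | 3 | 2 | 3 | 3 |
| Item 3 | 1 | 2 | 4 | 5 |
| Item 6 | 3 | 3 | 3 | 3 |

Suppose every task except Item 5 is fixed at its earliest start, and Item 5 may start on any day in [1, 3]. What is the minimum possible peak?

11

Item 5@1: d1:13  d2:10  d3:11  d4:7  d5:5 → peak 13
Item 5@2: d1:9  d2:10  d3:11  d4:11  d5:5 → peak 11
Item 5@3: d1:9  d2:6  d3:11  d4:11  d5:9 → peak 11
Best is Item 5@2, peak 11.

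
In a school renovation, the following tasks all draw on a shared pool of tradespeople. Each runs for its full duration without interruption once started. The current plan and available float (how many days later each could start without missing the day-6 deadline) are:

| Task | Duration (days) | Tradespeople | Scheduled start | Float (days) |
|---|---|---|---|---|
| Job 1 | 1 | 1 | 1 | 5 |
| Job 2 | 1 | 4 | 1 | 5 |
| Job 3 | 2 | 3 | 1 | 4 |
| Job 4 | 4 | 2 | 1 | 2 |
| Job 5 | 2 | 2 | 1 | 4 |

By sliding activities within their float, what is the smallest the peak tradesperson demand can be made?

Early-start (Job 1@1, Job 2@1, Job 3@1, Job 4@1, Job 5@1) gives peak 12: d1:12  d2:7  d3:2  d4:2  d5:0  d6:0.
Shift Job 3→2, Job 4→2, Job 5→4.
Schedule Job 1@1, Job 2@1, Job 3@2, Job 4@2, Job 5@4: d1:5  d2:5  d3:5  d4:4  d5:4  d6:0 — peak 5.

5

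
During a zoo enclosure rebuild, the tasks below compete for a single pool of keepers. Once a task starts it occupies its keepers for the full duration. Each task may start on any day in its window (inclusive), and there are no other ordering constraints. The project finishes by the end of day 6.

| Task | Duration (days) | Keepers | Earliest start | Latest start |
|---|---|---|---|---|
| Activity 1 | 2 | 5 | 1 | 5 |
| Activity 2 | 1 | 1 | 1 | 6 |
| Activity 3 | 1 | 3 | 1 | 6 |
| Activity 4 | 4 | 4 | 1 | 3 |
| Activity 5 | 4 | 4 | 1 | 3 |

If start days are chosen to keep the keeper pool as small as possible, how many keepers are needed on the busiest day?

Early-start (Activity 1@1, Activity 2@1, Activity 3@1, Activity 4@1, Activity 5@1) gives peak 17: d1:17  d2:13  d3:8  d4:8  d5:0  d6:0.
Shift Activity 3→2, Activity 4→3, Activity 5→3.
Schedule Activity 1@1, Activity 2@1, Activity 3@2, Activity 4@3, Activity 5@3: d1:6  d2:8  d3:8  d4:8  d5:8  d6:8 — peak 8.
Total keeper-days = 46 over 6 days ⇒ peak ≥ ⌈46/6⌉ = 8, so 8 is optimal.

8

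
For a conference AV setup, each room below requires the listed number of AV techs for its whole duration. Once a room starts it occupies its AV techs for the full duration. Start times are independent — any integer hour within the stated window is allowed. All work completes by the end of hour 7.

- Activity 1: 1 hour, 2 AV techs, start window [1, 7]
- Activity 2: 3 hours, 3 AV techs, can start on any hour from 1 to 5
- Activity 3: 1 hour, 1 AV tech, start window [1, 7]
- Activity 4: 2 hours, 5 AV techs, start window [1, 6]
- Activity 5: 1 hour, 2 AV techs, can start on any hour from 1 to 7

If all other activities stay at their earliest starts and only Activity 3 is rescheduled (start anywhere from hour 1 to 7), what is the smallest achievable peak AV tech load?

Activity 3@1: h1:13  h2:8  h3:3  h4:0  h5:0  h6:0  h7:0 → peak 13
Activity 3@2: h1:12  h2:9  h3:3  h4:0  h5:0  h6:0  h7:0 → peak 12
Activity 3@3: h1:12  h2:8  h3:4  h4:0  h5:0  h6:0  h7:0 → peak 12
Activity 3@4: h1:12  h2:8  h3:3  h4:1  h5:0  h6:0  h7:0 → peak 12
Activity 3@5: h1:12  h2:8  h3:3  h4:0  h5:1  h6:0  h7:0 → peak 12
Activity 3@6: h1:12  h2:8  h3:3  h4:0  h5:0  h6:1  h7:0 → peak 12
Activity 3@7: h1:12  h2:8  h3:3  h4:0  h5:0  h6:0  h7:1 → peak 12
Best is Activity 3@2, peak 12.

12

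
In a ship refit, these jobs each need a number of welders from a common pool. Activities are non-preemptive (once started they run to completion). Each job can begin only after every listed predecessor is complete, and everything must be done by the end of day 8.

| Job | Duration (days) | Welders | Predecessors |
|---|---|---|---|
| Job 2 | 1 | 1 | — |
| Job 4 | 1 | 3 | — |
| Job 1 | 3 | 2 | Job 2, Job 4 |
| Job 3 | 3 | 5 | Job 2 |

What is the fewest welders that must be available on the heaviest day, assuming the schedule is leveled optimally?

Early-start (Job 2@1, Job 4@1, Job 1@2, Job 3@2) gives peak 7: d1:4  d2:7  d3:7  d4:7  d5:0  d6:0  d7:0  d8:0.
Shift Job 3→5.
Schedule Job 2@1, Job 4@1, Job 1@2, Job 3@5: d1:4  d2:2  d3:2  d4:2  d5:5  d6:5  d7:5  d8:0 — peak 5.

5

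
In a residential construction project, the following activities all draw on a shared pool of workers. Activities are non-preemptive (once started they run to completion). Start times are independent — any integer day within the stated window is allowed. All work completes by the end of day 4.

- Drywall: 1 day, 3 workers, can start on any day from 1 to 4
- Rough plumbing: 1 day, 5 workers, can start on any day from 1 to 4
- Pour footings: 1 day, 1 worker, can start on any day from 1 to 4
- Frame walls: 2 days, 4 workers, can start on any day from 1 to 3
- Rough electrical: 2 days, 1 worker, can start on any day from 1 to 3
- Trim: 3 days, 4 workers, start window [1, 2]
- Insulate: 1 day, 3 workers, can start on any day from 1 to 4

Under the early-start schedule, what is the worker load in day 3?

At early start, day 3 has: Trim.
Demand: 4 = 4.

4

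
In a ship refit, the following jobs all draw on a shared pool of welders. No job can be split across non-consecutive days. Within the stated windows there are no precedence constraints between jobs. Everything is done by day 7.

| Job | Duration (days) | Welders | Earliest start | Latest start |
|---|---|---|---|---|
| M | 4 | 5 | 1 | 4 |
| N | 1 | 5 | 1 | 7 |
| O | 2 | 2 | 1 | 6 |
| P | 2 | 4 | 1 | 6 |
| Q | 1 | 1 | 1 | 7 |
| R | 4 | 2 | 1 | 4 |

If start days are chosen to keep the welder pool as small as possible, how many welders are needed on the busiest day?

7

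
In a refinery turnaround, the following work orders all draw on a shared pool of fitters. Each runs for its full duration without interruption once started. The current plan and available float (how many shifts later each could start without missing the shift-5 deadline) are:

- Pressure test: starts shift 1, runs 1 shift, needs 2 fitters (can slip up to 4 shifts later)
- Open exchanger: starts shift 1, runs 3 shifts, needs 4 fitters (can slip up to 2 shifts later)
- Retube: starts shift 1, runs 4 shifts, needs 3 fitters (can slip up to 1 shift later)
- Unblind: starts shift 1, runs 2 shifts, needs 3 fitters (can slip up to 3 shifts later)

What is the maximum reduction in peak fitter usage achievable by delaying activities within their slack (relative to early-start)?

Early-start peak: s1:12  s2:10  s3:7  s4:3  s5:0 ⇒ 12.
Leveled (Pressure test@1, Open exchanger@1, Retube@2, Unblind@4): s1:6  s2:7  s3:7  s4:6  s5:6 ⇒ 7.
Reduction 12 − 7 = 5.

5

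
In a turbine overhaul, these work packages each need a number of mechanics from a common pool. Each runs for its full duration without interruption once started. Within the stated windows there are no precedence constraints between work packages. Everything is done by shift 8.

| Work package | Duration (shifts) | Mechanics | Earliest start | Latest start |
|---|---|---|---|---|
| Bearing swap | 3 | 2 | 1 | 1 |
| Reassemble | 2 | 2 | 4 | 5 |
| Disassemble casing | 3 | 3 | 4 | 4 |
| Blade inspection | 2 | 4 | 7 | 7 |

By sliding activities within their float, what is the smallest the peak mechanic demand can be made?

Schedule Bearing swap@1, Reassemble@4, Disassemble casing@4, Blade inspection@7: s1:2  s2:2  s3:2  s4:5  s5:5  s6:3  s7:4  s8:4 — peak 5.
No arrangement of the 2 feasible schedules does better.

5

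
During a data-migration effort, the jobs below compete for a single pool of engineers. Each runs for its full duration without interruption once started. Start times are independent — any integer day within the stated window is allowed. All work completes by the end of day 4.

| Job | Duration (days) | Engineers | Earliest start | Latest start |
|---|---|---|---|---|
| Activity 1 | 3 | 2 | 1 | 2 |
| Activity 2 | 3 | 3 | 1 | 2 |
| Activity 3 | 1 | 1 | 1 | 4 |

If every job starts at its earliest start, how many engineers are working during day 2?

5

At early start, day 2 has: Activity 1, Activity 2.
Demand: 2 + 3 = 5.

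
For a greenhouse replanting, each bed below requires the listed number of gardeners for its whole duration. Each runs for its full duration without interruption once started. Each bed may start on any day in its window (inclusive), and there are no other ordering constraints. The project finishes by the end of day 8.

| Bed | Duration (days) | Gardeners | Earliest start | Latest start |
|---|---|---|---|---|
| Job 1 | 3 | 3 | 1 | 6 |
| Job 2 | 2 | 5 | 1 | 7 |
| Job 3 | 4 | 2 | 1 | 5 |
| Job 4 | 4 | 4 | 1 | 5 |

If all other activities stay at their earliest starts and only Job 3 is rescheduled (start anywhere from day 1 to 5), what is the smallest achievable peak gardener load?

Job 3@1: d1:14  d2:14  d3:9  d4:6  d5:0  d6:0  d7:0  d8:0 → peak 14
Job 3@2: d1:12  d2:14  d3:9  d4:6  d5:2  d6:0  d7:0  d8:0 → peak 14
Job 3@3: d1:12  d2:12  d3:9  d4:6  d5:2  d6:2  d7:0  d8:0 → peak 12
Job 3@4: d1:12  d2:12  d3:7  d4:6  d5:2  d6:2  d7:2  d8:0 → peak 12
Job 3@5: d1:12  d2:12  d3:7  d4:4  d5:2  d6:2  d7:2  d8:2 → peak 12
Best is Job 3@3, peak 12.

12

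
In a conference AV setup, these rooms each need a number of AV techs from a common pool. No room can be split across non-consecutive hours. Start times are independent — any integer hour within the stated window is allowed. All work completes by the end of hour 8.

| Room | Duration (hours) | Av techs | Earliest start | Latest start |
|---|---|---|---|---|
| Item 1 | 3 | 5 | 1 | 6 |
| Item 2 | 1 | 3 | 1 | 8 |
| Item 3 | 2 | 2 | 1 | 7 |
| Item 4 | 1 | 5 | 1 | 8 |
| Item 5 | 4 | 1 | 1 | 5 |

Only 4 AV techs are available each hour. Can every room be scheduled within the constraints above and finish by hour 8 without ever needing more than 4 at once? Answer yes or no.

The minimum achievable peak is 5; 4 < 5, so no feasible schedule stays within the cap.

no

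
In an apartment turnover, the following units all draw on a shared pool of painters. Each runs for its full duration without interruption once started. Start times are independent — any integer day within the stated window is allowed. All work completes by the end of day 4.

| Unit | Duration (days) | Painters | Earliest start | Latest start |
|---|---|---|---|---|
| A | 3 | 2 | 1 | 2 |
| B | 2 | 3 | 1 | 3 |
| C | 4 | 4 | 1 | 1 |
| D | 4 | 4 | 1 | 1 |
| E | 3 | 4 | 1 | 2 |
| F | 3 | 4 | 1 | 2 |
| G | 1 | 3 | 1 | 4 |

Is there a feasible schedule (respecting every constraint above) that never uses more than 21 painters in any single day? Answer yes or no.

Schedule A@1, B@1, C@1, D@1, E@1, F@1, G@3: d1:21  d2:21  d3:21  d4:8 — peak 21 ≤ 21.

yes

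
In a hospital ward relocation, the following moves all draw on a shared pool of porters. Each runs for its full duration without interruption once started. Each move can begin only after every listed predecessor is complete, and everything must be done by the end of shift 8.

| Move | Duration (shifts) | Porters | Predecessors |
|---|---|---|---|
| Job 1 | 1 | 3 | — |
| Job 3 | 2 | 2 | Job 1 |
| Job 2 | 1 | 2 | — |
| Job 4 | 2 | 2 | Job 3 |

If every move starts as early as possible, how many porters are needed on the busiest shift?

5

Early-start schedule: Job 1@1, Job 3@2, Job 2@1, Job 4@4.
Load per shift: shift 1: 5, shift 2: 2, shift 3: 2, shift 4: 2, shift 5: 2, shift 6: 0, shift 7: 0, shift 8: 0.
Peak is 5.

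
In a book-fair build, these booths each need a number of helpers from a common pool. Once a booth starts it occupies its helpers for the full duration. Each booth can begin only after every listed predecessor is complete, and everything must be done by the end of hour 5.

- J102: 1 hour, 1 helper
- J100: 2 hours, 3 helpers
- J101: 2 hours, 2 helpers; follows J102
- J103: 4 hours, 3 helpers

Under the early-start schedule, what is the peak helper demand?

8

Early-start schedule: J102@1, J100@1, J101@2, J103@1.
Load per hour: hour 1: 7, hour 2: 8, hour 3: 5, hour 4: 3, hour 5: 0.
Peak is 8.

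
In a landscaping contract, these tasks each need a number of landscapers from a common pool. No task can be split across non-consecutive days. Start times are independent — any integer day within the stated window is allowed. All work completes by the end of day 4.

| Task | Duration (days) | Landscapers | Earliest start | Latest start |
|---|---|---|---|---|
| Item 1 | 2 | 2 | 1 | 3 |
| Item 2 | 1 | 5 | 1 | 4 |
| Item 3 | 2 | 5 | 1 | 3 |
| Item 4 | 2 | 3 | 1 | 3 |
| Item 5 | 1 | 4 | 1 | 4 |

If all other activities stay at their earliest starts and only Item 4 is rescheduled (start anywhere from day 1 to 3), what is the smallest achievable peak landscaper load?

Item 4@1: d1:19  d2:10  d3:0  d4:0 → peak 19
Item 4@2: d1:16  d2:10  d3:3  d4:0 → peak 16
Item 4@3: d1:16  d2:7  d3:3  d4:3 → peak 16
Best is Item 4@2, peak 16.

16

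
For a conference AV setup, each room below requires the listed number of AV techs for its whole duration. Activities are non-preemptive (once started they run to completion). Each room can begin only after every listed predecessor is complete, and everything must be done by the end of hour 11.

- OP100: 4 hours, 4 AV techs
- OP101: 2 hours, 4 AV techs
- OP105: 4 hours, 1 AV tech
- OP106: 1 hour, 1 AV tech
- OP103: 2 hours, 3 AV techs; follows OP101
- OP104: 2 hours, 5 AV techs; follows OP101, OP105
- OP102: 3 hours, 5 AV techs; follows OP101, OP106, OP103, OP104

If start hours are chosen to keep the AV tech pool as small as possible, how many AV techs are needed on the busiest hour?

7

Early-start (OP100@1, OP101@1, OP105@1, OP106@1, OP103@3, OP104@5, OP102@7) gives peak 10: h1:10  h2:9  h3:8  h4:8  h5:5  h6:5  h7:5  h8:5  h9:5  h10:0  h11:0.
Shift OP100→3, OP103→5, OP104→7, OP102→9.
Schedule OP100@3, OP101@1, OP105@1, OP106@1, OP103@5, OP104@7, OP102@9: h1:6  h2:5  h3:5  h4:5  h5:7  h6:7  h7:5  h8:5  h9:5  h10:5  h11:5 — peak 7.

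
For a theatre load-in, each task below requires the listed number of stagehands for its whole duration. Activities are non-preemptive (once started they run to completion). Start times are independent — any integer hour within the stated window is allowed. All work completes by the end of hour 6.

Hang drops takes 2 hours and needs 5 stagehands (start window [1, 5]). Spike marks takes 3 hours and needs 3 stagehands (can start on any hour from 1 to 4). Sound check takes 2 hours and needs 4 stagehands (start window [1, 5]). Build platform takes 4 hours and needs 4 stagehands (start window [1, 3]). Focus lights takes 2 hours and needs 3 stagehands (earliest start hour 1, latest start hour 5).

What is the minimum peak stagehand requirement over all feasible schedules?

10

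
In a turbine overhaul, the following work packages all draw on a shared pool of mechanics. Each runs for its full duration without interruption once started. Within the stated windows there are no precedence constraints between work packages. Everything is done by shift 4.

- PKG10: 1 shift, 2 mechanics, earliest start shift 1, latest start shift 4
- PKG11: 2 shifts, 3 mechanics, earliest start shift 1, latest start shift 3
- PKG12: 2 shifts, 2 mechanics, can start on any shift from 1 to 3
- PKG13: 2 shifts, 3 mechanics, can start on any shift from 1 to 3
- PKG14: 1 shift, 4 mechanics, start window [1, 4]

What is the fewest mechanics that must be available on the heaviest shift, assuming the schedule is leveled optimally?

6

Early-start (PKG10@1, PKG11@1, PKG12@1, PKG13@1, PKG14@1) gives peak 14: s1:14  s2:8  s3:0  s4:0.
Shift PKG12→3, PKG13→2, PKG14→4.
Schedule PKG10@1, PKG11@1, PKG12@3, PKG13@2, PKG14@4: s1:5  s2:6  s3:5  s4:6 — peak 6.
Total mechanic-shifts = 22 over 4 shifts ⇒ peak ≥ ⌈22/4⌉ = 6, so 6 is optimal.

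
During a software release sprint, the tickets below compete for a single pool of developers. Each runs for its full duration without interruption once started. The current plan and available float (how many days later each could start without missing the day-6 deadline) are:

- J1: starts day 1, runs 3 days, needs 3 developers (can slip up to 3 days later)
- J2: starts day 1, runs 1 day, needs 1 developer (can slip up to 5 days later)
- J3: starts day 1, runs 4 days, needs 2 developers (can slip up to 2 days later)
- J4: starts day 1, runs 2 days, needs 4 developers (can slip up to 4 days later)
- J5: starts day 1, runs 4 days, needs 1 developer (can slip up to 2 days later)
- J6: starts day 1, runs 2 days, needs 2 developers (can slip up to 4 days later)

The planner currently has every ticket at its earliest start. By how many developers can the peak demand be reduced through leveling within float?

Early-start peak: d1:13  d2:12  d3:6  d4:3  d5:0  d6:0 ⇒ 13.
Leveled (J1@1, J2@4, J3@1, J4@5, J5@1, J6@4): d1:6  d2:6  d3:6  d4:6  d5:6  d6:4 ⇒ 6.
Reduction 13 − 6 = 7.

7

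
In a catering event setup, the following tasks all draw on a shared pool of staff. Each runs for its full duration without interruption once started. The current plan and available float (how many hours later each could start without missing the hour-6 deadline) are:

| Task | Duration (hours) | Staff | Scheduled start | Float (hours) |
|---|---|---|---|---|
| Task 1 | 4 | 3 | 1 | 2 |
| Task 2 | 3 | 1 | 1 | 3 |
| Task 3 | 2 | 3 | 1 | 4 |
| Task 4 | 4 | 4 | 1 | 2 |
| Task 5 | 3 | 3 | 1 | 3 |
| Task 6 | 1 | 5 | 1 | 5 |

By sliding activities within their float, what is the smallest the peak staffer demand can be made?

10

Early-start (Task 1@1, Task 2@1, Task 3@1, Task 4@1, Task 5@1, Task 6@1) gives peak 19: h1:19  h2:14  h3:11  h4:7  h5:0  h6:0.
Shift Task 3→5, Task 4→2, Task 5→4.
Schedule Task 1@1, Task 2@1, Task 3@5, Task 4@2, Task 5@4, Task 6@1: h1:9  h2:8  h3:8  h4:10  h5:10  h6:6 — peak 10.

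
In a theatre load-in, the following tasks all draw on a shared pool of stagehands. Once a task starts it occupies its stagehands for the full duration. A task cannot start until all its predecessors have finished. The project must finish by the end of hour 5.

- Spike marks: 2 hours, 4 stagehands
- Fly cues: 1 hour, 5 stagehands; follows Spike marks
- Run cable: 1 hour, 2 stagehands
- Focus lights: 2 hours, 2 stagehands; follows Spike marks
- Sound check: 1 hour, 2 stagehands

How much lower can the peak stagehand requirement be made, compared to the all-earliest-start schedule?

3

Early-start peak: h1:8  h2:4  h3:7  h4:2  h5:0 ⇒ 8.
Leveled (Spike marks@1, Fly cues@3, Run cable@4, Focus lights@4, Sound check@5): h1:4  h2:4  h3:5  h4:4  h5:4 ⇒ 5.
Reduction 8 − 5 = 3.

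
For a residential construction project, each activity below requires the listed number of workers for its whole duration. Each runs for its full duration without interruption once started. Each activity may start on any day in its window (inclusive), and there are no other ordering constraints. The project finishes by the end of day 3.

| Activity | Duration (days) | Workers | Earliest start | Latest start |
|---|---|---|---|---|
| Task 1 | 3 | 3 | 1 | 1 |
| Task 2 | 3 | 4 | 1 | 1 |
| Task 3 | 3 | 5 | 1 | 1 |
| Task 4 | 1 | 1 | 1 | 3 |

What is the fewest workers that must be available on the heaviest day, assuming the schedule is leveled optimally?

Schedule Task 1@1, Task 2@1, Task 3@1, Task 4@1: d1:13  d2:12  d3:12 — peak 13.
Total worker-days = 37 over 3 days ⇒ peak ≥ ⌈37/3⌉ = 13, so 13 is optimal.

13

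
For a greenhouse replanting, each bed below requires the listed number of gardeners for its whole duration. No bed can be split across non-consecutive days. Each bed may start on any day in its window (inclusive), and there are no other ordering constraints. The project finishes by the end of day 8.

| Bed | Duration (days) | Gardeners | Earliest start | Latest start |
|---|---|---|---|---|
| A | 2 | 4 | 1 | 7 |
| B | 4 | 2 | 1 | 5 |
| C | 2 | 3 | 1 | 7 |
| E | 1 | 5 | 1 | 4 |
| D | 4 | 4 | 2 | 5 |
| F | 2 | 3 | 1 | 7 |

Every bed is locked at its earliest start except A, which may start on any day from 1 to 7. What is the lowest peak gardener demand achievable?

13

A@1: d1:17  d2:16  d3:6  d4:6  d5:4  d6:0  d7:0  d8:0 → peak 17
A@2: d1:13  d2:16  d3:10  d4:6  d5:4  d6:0  d7:0  d8:0 → peak 16
A@3: d1:13  d2:12  d3:10  d4:10  d5:4  d6:0  d7:0  d8:0 → peak 13
A@4: d1:13  d2:12  d3:6  d4:10  d5:8  d6:0  d7:0  d8:0 → peak 13
A@5: d1:13  d2:12  d3:6  d4:6  d5:8  d6:4  d7:0  d8:0 → peak 13
A@6: d1:13  d2:12  d3:6  d4:6  d5:4  d6:4  d7:4  d8:0 → peak 13
A@7: d1:13  d2:12  d3:6  d4:6  d5:4  d6:0  d7:4  d8:4 → peak 13
Best is A@3, peak 13.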